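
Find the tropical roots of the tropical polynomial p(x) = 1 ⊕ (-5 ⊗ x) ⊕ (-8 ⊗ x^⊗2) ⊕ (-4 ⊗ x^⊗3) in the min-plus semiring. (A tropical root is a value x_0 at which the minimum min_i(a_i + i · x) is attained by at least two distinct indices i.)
Roots: {-4, 3, 6}

Each tropical root is a break point of the lower envelope of the lines y = a_i + i · x (there are 4 lines, with slopes 0, 1, ..., 3). Only the lines that attain the minimum somewhere contribute to roots; other lines are dominated. Here the surviving (envelope) indices are i = 3, i = 2, i = 1, i = 0.
Intersections between consecutive envelope lines give the roots: for adjacent envelope indices i < j the intersection is x = (a_i − a_j) / (j − i). Reading off the sorted break points: {-4, 3, 6}.
Verification: at each break x_0, at least two indices attain the minimum of min_i(a_i + i · x_0).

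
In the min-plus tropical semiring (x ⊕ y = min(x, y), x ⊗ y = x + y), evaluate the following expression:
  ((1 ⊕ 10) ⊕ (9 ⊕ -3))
((1 ⊕ 10) ⊕ (9 ⊕ -3)) = -3

Expand innermost to outermost. Recall ⊕ takes the minimum of its arguments and ⊗ takes their sum. Working out the expression ((1 ⊕ 10) ⊕ (9 ⊕ -3)) gives -3.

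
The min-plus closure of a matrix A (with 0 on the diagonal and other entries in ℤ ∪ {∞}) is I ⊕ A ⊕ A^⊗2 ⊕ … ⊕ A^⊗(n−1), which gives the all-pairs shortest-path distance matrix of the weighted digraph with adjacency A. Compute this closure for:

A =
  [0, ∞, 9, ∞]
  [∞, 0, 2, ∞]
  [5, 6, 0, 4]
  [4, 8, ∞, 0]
Closure =
  [0, 15, 9, 13]
  [7, 0, 2, 6]
  [5, 6, 0, 4]
  [4, 8, 10, 0]

This is the Floyd-Warshall all-pairs shortest-path computation. For each intermediate vertex k = 0, 1, …, 3, update dist[i][j] ← min(dist[i][j], dist[i][k] + dist[k][j]). The final matrix gives, for each (i, j), the minimum total weight of any directed path from i to j (possibly empty when i = j).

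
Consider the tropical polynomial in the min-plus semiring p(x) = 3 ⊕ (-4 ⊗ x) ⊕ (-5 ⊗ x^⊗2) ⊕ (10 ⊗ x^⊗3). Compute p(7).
p(7) = 3

A tropical monomial a ⊗ x^⊗i evaluates to a + i · x. Evaluating each term at x = 7:
  Term 0 contributes 3 + 0 · 7 = 3
  Term 1 contributes -4 + 1 · 7 = 3
  Term 2 contributes -5 + 2 · 7 = 9
  Term 3 contributes 10 + 3 · 7 = 31
p(7) = ⊕ of these = min[3, 3, 9, 31] = 3.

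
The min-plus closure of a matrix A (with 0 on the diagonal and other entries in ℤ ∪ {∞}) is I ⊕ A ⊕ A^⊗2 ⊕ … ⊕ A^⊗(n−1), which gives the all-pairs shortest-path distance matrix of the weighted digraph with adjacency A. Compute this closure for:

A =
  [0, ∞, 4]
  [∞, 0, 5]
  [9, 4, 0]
Closure =
  [0, 8, 4]
  [14, 0, 5]
  [9, 4, 0]

This is the Floyd-Warshall all-pairs shortest-path computation. For each intermediate vertex k = 0, 1, …, 2, update dist[i][j] ← min(dist[i][j], dist[i][k] + dist[k][j]). The final matrix gives, for each (i, j), the minimum total weight of any directed path from i to j (possibly empty when i = j).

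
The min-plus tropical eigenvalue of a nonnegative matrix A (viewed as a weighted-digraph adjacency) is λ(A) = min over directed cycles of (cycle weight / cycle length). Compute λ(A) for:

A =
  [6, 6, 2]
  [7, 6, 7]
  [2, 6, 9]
λ(A) = 2

Enumerate directed cycles and compute their means (weight / length). Sample:
  cycle 0 → 0: weight = 6, length = 1, mean = 6/1 ≈ 6.000
  cycle 1 → 1: weight = 6, length = 1, mean = 6/1 ≈ 6.000
  cycle 2 → 2: weight = 9, length = 1, mean = 9/1 ≈ 9.000
  cycle 0 → 1 → 0: weight = 13, length = 2, mean = 13/2 ≈ 6.500
  cycle 0 → 2 → 0: weight = 4, length = 2, mean = 4/2 ≈ 2.000
  cycle 1 → 0 → 1: weight = 13, length = 2, mean = 13/2 ≈ 6.500
Minimum mean = 2.000, attained e.g. along the cycle 0 → 2 → 0 with weight 4 and length 2. So λ(A) = 4/2 = 2.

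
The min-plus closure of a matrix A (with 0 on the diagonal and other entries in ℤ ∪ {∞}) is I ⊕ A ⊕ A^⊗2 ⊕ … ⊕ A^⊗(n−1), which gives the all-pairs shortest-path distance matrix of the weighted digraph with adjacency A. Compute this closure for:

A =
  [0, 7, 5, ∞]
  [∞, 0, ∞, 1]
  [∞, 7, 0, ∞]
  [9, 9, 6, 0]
Closure =
  [0, 7, 5, 8]
  [10, 0, 7, 1]
  [17, 7, 0, 8]
  [9, 9, 6, 0]

This is the Floyd-Warshall all-pairs shortest-path computation. For each intermediate vertex k = 0, 1, …, 3, update dist[i][j] ← min(dist[i][j], dist[i][k] + dist[k][j]). The final matrix gives, for each (i, j), the minimum total weight of any directed path from i to j (possibly empty when i = j).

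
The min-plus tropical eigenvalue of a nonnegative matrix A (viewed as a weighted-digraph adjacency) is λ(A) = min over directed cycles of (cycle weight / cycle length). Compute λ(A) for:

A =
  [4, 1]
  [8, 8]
λ(A) = 4

Enumerate directed cycles and compute their means (weight / length). Sample:
  cycle 0 → 0: weight = 4, length = 1, mean = 4/1 ≈ 4.000
  cycle 1 → 1: weight = 8, length = 1, mean = 8/1 ≈ 8.000
  cycle 0 → 1 → 0: weight = 9, length = 2, mean = 9/2 ≈ 4.500
  cycle 1 → 0 → 1: weight = 9, length = 2, mean = 9/2 ≈ 4.500
Minimum mean = 4.000, attained e.g. along the cycle 0 → 0 with weight 4 and length 1. So λ(A) = 4/1 = 4.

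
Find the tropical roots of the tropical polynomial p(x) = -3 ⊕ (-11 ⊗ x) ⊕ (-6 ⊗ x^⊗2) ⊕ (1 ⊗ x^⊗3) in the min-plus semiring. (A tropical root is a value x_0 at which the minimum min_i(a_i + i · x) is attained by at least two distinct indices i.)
Roots: {-7, -5, 8}

Each tropical root is a break point of the lower envelope of the lines y = a_i + i · x (there are 4 lines, with slopes 0, 1, ..., 3). Only the lines that attain the minimum somewhere contribute to roots; other lines are dominated. Here the surviving (envelope) indices are i = 3, i = 2, i = 1, i = 0.
Intersections between consecutive envelope lines give the roots: for adjacent envelope indices i < j the intersection is x = (a_i − a_j) / (j − i). Reading off the sorted break points: {-7, -5, 8}.
Verification: at each break x_0, at least two indices attain the minimum of min_i(a_i + i · x_0).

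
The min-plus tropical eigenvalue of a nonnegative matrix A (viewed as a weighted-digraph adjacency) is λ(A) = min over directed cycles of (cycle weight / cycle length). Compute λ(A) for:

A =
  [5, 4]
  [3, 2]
λ(A) = 2

Enumerate directed cycles and compute their means (weight / length). Sample:
  cycle 0 → 0: weight = 5, length = 1, mean = 5/1 ≈ 5.000
  cycle 1 → 1: weight = 2, length = 1, mean = 2/1 ≈ 2.000
  cycle 0 → 1 → 0: weight = 7, length = 2, mean = 7/2 ≈ 3.500
  cycle 1 → 0 → 1: weight = 7, length = 2, mean = 7/2 ≈ 3.500
Minimum mean = 2.000, attained e.g. along the cycle 1 → 1 with weight 2 and length 1. So λ(A) = 2/1 = 2.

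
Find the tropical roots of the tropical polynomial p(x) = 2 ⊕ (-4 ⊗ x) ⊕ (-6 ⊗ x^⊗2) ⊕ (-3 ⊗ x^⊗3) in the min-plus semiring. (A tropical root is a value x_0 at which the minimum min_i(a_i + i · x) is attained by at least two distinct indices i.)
Roots: {-3, 2, 6}

Each tropical root is a break point of the lower envelope of the lines y = a_i + i · x (there are 4 lines, with slopes 0, 1, ..., 3). Only the lines that attain the minimum somewhere contribute to roots; other lines are dominated. Here the surviving (envelope) indices are i = 3, i = 2, i = 1, i = 0.
Intersections between consecutive envelope lines give the roots: for adjacent envelope indices i < j the intersection is x = (a_i − a_j) / (j − i). Reading off the sorted break points: {-3, 2, 6}.
Verification: at each break x_0, at least two indices attain the minimum of min_i(a_i + i · x_0).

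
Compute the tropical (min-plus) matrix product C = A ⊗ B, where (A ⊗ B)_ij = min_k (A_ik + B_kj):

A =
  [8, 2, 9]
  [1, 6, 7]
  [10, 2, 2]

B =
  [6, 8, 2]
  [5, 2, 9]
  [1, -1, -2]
A ⊗ B =
  [7, 4, 7]
  [7, 6, 3]
  [3, 1, 0]

Apply the min-plus product entry-by-entry:
  C[0][0] = min over k of (A[0][0] + B[0][0] = 8 + 6 = 14, A[0][1] + B[1][0] = 2 + 5 = 7, A[0][2] + B[2][0] = 9 + 1 = 10) = 7 (attained at k = 1)
  C[0][1] = min over k of (A[0][0] + B[0][1] = 8 + 8 = 16, A[0][1] + B[1][1] = 2 + 2 = 4, A[0][2] + B[2][1] = 9 + -1 = 8) = 4 (attained at k = 1)
  C[0][2] = min over k of (A[0][0] + B[0][2] = 8 + 2 = 10, A[0][1] + B[1][2] = 2 + 9 = 11, A[0][2] + B[2][2] = 9 + -2 = 7) = 7 (attained at k = 2)
  C[1][0] = min over k of (A[1][0] + B[0][0] = 1 + 6 = 7, A[1][1] + B[1][0] = 6 + 5 = 11, A[1][2] + B[2][0] = 7 + 1 = 8) = 7 (attained at k = 0)
  C[1][1] = min over k of (A[1][0] + B[0][1] = 1 + 8 = 9, A[1][1] + B[1][1] = 6 + 2 = 8, A[1][2] + B[2][1] = 7 + -1 = 6) = 6 (attained at k = 2)
  C[1][2] = min over k of (A[1][0] + B[0][2] = 1 + 2 = 3, A[1][1] + B[1][2] = 6 + 9 = 15, A[1][2] + B[2][2] = 7 + -2 = 5) = 3 (attained at k = 0)
  C[2][0] = min over k of (A[2][0] + B[0][0] = 10 + 6 = 16, A[2][1] + B[1][0] = 2 + 5 = 7, A[2][2] + B[2][0] = 2 + 1 = 3) = 3 (attained at k = 2)
  C[2][1] = min over k of (A[2][0] + B[0][1] = 10 + 8 = 18, A[2][1] + B[1][1] = 2 + 2 = 4, A[2][2] + B[2][1] = 2 + -1 = 1) = 1 (attained at k = 2)
  C[2][2] = min over k of (A[2][0] + B[0][2] = 10 + 2 = 12, A[2][1] + B[1][2] = 2 + 9 = 11, A[2][2] + B[2][2] = 2 + -2 = 0) = 0 (attained at k = 2)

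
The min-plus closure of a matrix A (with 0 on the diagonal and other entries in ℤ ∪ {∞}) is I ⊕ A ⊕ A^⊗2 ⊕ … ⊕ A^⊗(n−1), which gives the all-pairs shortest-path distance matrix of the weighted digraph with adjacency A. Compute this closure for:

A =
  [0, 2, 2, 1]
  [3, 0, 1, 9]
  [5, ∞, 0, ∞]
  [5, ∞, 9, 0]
Closure =
  [0, 2, 2, 1]
  [3, 0, 1, 4]
  [5, 7, 0, 6]
  [5, 7, 7, 0]

This is the Floyd-Warshall all-pairs shortest-path computation. For each intermediate vertex k = 0, 1, …, 3, update dist[i][j] ← min(dist[i][j], dist[i][k] + dist[k][j]). The final matrix gives, for each (i, j), the minimum total weight of any directed path from i to j (possibly empty when i = j).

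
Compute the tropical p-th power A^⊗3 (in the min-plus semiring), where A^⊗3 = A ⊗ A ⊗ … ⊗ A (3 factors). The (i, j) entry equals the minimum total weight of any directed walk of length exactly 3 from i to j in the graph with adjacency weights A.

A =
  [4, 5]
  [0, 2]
A^⊗3 =
  [7, 9]
  [4, 6]

Each entry (A^⊗3)_ij equals the minimum over all length-3 walks i = v_0 → v_1 → … → v_3 = j of Σ_t A[v_t][v_{t+1}]. For example, for (i, j) = (0, 1) we minimise over 4 possible intermediate vertex sequences; the minimum is 9, attained along the walk 0 → 1 → 1 → 1.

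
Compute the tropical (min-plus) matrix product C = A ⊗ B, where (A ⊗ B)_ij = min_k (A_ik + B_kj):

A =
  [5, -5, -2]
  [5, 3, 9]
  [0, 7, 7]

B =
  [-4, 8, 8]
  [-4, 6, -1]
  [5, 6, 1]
A ⊗ B =
  [-9, 1, -6]
  [-1, 9, 2]
  [-4, 8, 6]

Apply the min-plus product entry-by-entry:
  C[0][0] = min over k of (A[0][0] + B[0][0] = 5 + -4 = 1, A[0][1] + B[1][0] = -5 + -4 = -9, A[0][2] + B[2][0] = -2 + 5 = 3) = -9 (attained at k = 1)
  C[0][1] = min over k of (A[0][0] + B[0][1] = 5 + 8 = 13, A[0][1] + B[1][1] = -5 + 6 = 1, A[0][2] + B[2][1] = -2 + 6 = 4) = 1 (attained at k = 1)
  C[0][2] = min over k of (A[0][0] + B[0][2] = 5 + 8 = 13, A[0][1] + B[1][2] = -5 + -1 = -6, A[0][2] + B[2][2] = -2 + 1 = -1) = -6 (attained at k = 1)
  C[1][0] = min over k of (A[1][0] + B[0][0] = 5 + -4 = 1, A[1][1] + B[1][0] = 3 + -4 = -1, A[1][2] + B[2][0] = 9 + 5 = 14) = -1 (attained at k = 1)
  C[1][1] = min over k of (A[1][0] + B[0][1] = 5 + 8 = 13, A[1][1] + B[1][1] = 3 + 6 = 9, A[1][2] + B[2][1] = 9 + 6 = 15) = 9 (attained at k = 1)
  C[1][2] = min over k of (A[1][0] + B[0][2] = 5 + 8 = 13, A[1][1] + B[1][2] = 3 + -1 = 2, A[1][2] + B[2][2] = 9 + 1 = 10) = 2 (attained at k = 1)
  C[2][0] = min over k of (A[2][0] + B[0][0] = 0 + -4 = -4, A[2][1] + B[1][0] = 7 + -4 = 3, A[2][2] + B[2][0] = 7 + 5 = 12) = -4 (attained at k = 0)
  C[2][1] = min over k of (A[2][0] + B[0][1] = 0 + 8 = 8, A[2][1] + B[1][1] = 7 + 6 = 13, A[2][2] + B[2][1] = 7 + 6 = 13) = 8 (attained at k = 0)
  C[2][2] = min over k of (A[2][0] + B[0][2] = 0 + 8 = 8, A[2][1] + B[1][2] = 7 + -1 = 6, A[2][2] + B[2][2] = 7 + 1 = 8) = 6 (attained at k = 1)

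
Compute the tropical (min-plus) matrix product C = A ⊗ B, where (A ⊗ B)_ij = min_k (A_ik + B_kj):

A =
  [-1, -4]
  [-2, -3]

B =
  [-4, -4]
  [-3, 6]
A ⊗ B =
  [-7, -5]
  [-6, -6]

Apply the min-plus product entry-by-entry:
  C[0][0] = min over k of (A[0][0] + B[0][0] = -1 + -4 = -5, A[0][1] + B[1][0] = -4 + -3 = -7) = -7 (attained at k = 1)
  C[0][1] = min over k of (A[0][0] + B[0][1] = -1 + -4 = -5, A[0][1] + B[1][1] = -4 + 6 = 2) = -5 (attained at k = 0)
  C[1][0] = min over k of (A[1][0] + B[0][0] = -2 + -4 = -6, A[1][1] + B[1][0] = -3 + -3 = -6) = -6 (attained at k = 0)
  C[1][1] = min over k of (A[1][0] + B[0][1] = -2 + -4 = -6, A[1][1] + B[1][1] = -3 + 6 = 3) = -6 (attained at k = 0)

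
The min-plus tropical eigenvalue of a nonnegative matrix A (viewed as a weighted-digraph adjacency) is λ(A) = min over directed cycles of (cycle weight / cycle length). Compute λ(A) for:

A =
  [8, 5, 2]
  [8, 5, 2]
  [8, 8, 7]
λ(A) = 5

Enumerate directed cycles and compute their means (weight / length). Sample:
  cycle 0 → 0: weight = 8, length = 1, mean = 8/1 ≈ 8.000
  cycle 1 → 1: weight = 5, length = 1, mean = 5/1 ≈ 5.000
  cycle 2 → 2: weight = 7, length = 1, mean = 7/1 ≈ 7.000
  cycle 0 → 1 → 0: weight = 13, length = 2, mean = 13/2 ≈ 6.500
  cycle 0 → 2 → 0: weight = 10, length = 2, mean = 10/2 ≈ 5.000
  cycle 1 → 0 → 1: weight = 13, length = 2, mean = 13/2 ≈ 6.500
Minimum mean = 5.000, attained e.g. along the cycle 1 → 1 with weight 5 and length 1. So λ(A) = 5/1 = 5.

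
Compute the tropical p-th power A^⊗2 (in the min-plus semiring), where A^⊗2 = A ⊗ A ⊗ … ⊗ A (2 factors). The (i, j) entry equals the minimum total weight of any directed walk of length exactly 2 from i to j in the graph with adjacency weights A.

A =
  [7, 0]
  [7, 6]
A^⊗2 =
  [7, 6]
  [13, 7]

Each entry (A^⊗2)_ij equals the minimum over all length-2 walks i = v_0 → v_1 → … → v_2 = j of Σ_t A[v_t][v_{t+1}]. For example, for (i, j) = (0, 1) we minimise over 2 possible intermediate vertex sequences; the minimum is 6, attained along the walk 0 → 1 → 1.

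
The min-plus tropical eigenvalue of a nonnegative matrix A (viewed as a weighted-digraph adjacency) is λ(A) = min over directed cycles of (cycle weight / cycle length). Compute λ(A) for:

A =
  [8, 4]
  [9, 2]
λ(A) = 2

Enumerate directed cycles and compute their means (weight / length). Sample:
  cycle 0 → 0: weight = 8, length = 1, mean = 8/1 ≈ 8.000
  cycle 1 → 1: weight = 2, length = 1, mean = 2/1 ≈ 2.000
  cycle 0 → 1 → 0: weight = 13, length = 2, mean = 13/2 ≈ 6.500
  cycle 1 → 0 → 1: weight = 13, length = 2, mean = 13/2 ≈ 6.500
Minimum mean = 2.000, attained e.g. along the cycle 1 → 1 with weight 2 and length 1. So λ(A) = 2/1 = 2.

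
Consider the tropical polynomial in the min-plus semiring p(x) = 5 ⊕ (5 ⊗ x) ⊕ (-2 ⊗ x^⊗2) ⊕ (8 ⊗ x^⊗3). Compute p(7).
p(7) = 5

A tropical monomial a ⊗ x^⊗i evaluates to a + i · x. Evaluating each term at x = 7:
  Term 0 contributes 5 + 0 · 7 = 5
  Term 1 contributes 5 + 1 · 7 = 12
  Term 2 contributes -2 + 2 · 7 = 12
  Term 3 contributes 8 + 3 · 7 = 29
p(7) = ⊕ of these = min[5, 12, 12, 29] = 5.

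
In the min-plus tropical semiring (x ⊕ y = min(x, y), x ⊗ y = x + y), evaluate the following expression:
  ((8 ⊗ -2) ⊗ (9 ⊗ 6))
((8 ⊗ -2) ⊗ (9 ⊗ 6)) = 21

Expand innermost to outermost. Recall ⊕ takes the minimum of its arguments and ⊗ takes their sum. Working out the expression ((8 ⊗ -2) ⊗ (9 ⊗ 6)) gives 21.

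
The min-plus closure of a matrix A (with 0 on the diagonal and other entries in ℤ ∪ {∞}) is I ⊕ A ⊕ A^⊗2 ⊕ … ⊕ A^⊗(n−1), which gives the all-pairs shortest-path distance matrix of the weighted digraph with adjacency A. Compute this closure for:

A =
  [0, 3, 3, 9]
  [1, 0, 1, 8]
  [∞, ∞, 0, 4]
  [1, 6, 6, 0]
Closure =
  [0, 3, 3, 7]
  [1, 0, 1, 5]
  [5, 8, 0, 4]
  [1, 4, 4, 0]

This is the Floyd-Warshall all-pairs shortest-path computation. For each intermediate vertex k = 0, 1, …, 3, update dist[i][j] ← min(dist[i][j], dist[i][k] + dist[k][j]). The final matrix gives, for each (i, j), the minimum total weight of any directed path from i to j (possibly empty when i = j).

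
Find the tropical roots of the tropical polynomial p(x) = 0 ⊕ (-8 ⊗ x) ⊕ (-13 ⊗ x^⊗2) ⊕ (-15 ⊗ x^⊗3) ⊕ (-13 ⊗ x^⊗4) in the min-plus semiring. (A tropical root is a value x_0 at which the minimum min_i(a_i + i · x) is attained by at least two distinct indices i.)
Roots: {-2, 2, 5, 8}

Each tropical root is a break point of the lower envelope of the lines y = a_i + i · x (there are 5 lines, with slopes 0, 1, ..., 4). Only the lines that attain the minimum somewhere contribute to roots; other lines are dominated. Here the surviving (envelope) indices are i = 4, i = 3, i = 2, i = 1, i = 0.
Intersections between consecutive envelope lines give the roots: for adjacent envelope indices i < j the intersection is x = (a_i − a_j) / (j − i). Reading off the sorted break points: {-2, 2, 5, 8}.
Verification: at each break x_0, at least two indices attain the minimum of min_i(a_i + i · x_0).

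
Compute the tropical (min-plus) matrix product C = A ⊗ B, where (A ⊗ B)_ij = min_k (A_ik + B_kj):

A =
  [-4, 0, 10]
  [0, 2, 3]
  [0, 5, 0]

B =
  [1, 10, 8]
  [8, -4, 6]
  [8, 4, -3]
A ⊗ B =
  [-3, -4, 4]
  [1, -2, 0]
  [1, 1, -3]

Apply the min-plus product entry-by-entry:
  C[0][0] = min over k of (A[0][0] + B[0][0] = -4 + 1 = -3, A[0][1] + B[1][0] = 0 + 8 = 8, A[0][2] + B[2][0] = 10 + 8 = 18) = -3 (attained at k = 0)
  C[0][1] = min over k of (A[0][0] + B[0][1] = -4 + 10 = 6, A[0][1] + B[1][1] = 0 + -4 = -4, A[0][2] + B[2][1] = 10 + 4 = 14) = -4 (attained at k = 1)
  C[0][2] = min over k of (A[0][0] + B[0][2] = -4 + 8 = 4, A[0][1] + B[1][2] = 0 + 6 = 6, A[0][2] + B[2][2] = 10 + -3 = 7) = 4 (attained at k = 0)
  C[1][0] = min over k of (A[1][0] + B[0][0] = 0 + 1 = 1, A[1][1] + B[1][0] = 2 + 8 = 10, A[1][2] + B[2][0] = 3 + 8 = 11) = 1 (attained at k = 0)
  C[1][1] = min over k of (A[1][0] + B[0][1] = 0 + 10 = 10, A[1][1] + B[1][1] = 2 + -4 = -2, A[1][2] + B[2][1] = 3 + 4 = 7) = -2 (attained at k = 1)
  C[1][2] = min over k of (A[1][0] + B[0][2] = 0 + 8 = 8, A[1][1] + B[1][2] = 2 + 6 = 8, A[1][2] + B[2][2] = 3 + -3 = 0) = 0 (attained at k = 2)
  C[2][0] = min over k of (A[2][0] + B[0][0] = 0 + 1 = 1, A[2][1] + B[1][0] = 5 + 8 = 13, A[2][2] + B[2][0] = 0 + 8 = 8) = 1 (attained at k = 0)
  C[2][1] = min over k of (A[2][0] + B[0][1] = 0 + 10 = 10, A[2][1] + B[1][1] = 5 + -4 = 1, A[2][2] + B[2][1] = 0 + 4 = 4) = 1 (attained at k = 1)
  C[2][2] = min over k of (A[2][0] + B[0][2] = 0 + 8 = 8, A[2][1] + B[1][2] = 5 + 6 = 11, A[2][2] + B[2][2] = 0 + -3 = -3) = -3 (attained at k = 2)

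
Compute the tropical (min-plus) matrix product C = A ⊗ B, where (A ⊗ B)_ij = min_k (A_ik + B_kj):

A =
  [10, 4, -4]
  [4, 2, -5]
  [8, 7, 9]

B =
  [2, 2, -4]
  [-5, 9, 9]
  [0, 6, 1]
A ⊗ B =
  [-4, 2, -3]
  [-5, 1, -4]
  [2, 10, 4]

Apply the min-plus product entry-by-entry:
  C[0][0] = min over k of (A[0][0] + B[0][0] = 10 + 2 = 12, A[0][1] + B[1][0] = 4 + -5 = -1, A[0][2] + B[2][0] = -4 + 0 = -4) = -4 (attained at k = 2)
  C[0][1] = min over k of (A[0][0] + B[0][1] = 10 + 2 = 12, A[0][1] + B[1][1] = 4 + 9 = 13, A[0][2] + B[2][1] = -4 + 6 = 2) = 2 (attained at k = 2)
  C[0][2] = min over k of (A[0][0] + B[0][2] = 10 + -4 = 6, A[0][1] + B[1][2] = 4 + 9 = 13, A[0][2] + B[2][2] = -4 + 1 = -3) = -3 (attained at k = 2)
  C[1][0] = min over k of (A[1][0] + B[0][0] = 4 + 2 = 6, A[1][1] + B[1][0] = 2 + -5 = -3, A[1][2] + B[2][0] = -5 + 0 = -5) = -5 (attained at k = 2)
  C[1][1] = min over k of (A[1][0] + B[0][1] = 4 + 2 = 6, A[1][1] + B[1][1] = 2 + 9 = 11, A[1][2] + B[2][1] = -5 + 6 = 1) = 1 (attained at k = 2)
  C[1][2] = min over k of (A[1][0] + B[0][2] = 4 + -4 = 0, A[1][1] + B[1][2] = 2 + 9 = 11, A[1][2] + B[2][2] = -5 + 1 = -4) = -4 (attained at k = 2)
  C[2][0] = min over k of (A[2][0] + B[0][0] = 8 + 2 = 10, A[2][1] + B[1][0] = 7 + -5 = 2, A[2][2] + B[2][0] = 9 + 0 = 9) = 2 (attained at k = 1)
  C[2][1] = min over k of (A[2][0] + B[0][1] = 8 + 2 = 10, A[2][1] + B[1][1] = 7 + 9 = 16, A[2][2] + B[2][1] = 9 + 6 = 15) = 10 (attained at k = 0)
  C[2][2] = min over k of (A[2][0] + B[0][2] = 8 + -4 = 4, A[2][1] + B[1][2] = 7 + 9 = 16, A[2][2] + B[2][2] = 9 + 1 = 10) = 4 (attained at k = 0)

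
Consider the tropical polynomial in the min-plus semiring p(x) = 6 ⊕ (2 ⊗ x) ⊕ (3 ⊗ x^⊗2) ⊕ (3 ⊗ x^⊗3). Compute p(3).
p(3) = 5

A tropical monomial a ⊗ x^⊗i evaluates to a + i · x. Evaluating each term at x = 3:
  Term 0 contributes 6 + 0 · 3 = 6
  Term 1 contributes 2 + 1 · 3 = 5
  Term 2 contributes 3 + 2 · 3 = 9
  Term 3 contributes 3 + 3 · 3 = 12
p(3) = ⊕ of these = min[6, 5, 9, 12] = 5.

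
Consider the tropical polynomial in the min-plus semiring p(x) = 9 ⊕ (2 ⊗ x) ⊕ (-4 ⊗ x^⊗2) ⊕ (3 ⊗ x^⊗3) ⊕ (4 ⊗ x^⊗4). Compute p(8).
p(8) = 9

A tropical monomial a ⊗ x^⊗i evaluates to a + i · x. Evaluating each term at x = 8:
  Term 0 contributes 9 + 0 · 8 = 9
  Term 1 contributes 2 + 1 · 8 = 10
  Term 2 contributes -4 + 2 · 8 = 12
  Term 3 contributes 3 + 3 · 8 = 27
  Term 4 contributes 4 + 4 · 8 = 36
p(8) = ⊕ of these = min[9, 10, 12, 27, 36] = 9.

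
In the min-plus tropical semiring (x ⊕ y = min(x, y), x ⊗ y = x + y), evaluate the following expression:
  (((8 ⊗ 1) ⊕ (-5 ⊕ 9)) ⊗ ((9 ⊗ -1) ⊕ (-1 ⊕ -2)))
(((8 ⊗ 1) ⊕ (-5 ⊕ 9)) ⊗ ((9 ⊗ -1) ⊕ (-1 ⊕ -2))) = -7

Expand innermost to outermost. Recall ⊕ takes the minimum of its arguments and ⊗ takes their sum. Working out the expression (((8 ⊗ 1) ⊕ (-5 ⊕ 9)) ⊗ ((9 ⊗ -1) ⊕ (-1 ⊕ -2))) gives -7.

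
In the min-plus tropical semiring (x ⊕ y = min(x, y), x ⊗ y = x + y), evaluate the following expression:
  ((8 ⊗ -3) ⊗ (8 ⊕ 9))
((8 ⊗ -3) ⊗ (8 ⊕ 9)) = 13

Expand innermost to outermost. Recall ⊕ takes the minimum of its arguments and ⊗ takes their sum. Working out the expression ((8 ⊗ -3) ⊗ (8 ⊕ 9)) gives 13.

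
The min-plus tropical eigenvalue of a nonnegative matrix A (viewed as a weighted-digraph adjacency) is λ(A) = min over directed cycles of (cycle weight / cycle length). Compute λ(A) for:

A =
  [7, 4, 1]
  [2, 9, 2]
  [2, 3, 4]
λ(A) = 3/2

Enumerate directed cycles and compute their means (weight / length). Sample:
  cycle 0 → 0: weight = 7, length = 1, mean = 7/1 ≈ 7.000
  cycle 1 → 1: weight = 9, length = 1, mean = 9/1 ≈ 9.000
  cycle 2 → 2: weight = 4, length = 1, mean = 4/1 ≈ 4.000
  cycle 0 → 1 → 0: weight = 6, length = 2, mean = 6/2 ≈ 3.000
  cycle 0 → 2 → 0: weight = 3, length = 2, mean = 3/2 ≈ 1.500
  cycle 1 → 0 → 1: weight = 6, length = 2, mean = 6/2 ≈ 3.000
Minimum mean = 1.500, attained e.g. along the cycle 0 → 2 → 0 with weight 3 and length 2. So λ(A) = 3/2 = 3/2.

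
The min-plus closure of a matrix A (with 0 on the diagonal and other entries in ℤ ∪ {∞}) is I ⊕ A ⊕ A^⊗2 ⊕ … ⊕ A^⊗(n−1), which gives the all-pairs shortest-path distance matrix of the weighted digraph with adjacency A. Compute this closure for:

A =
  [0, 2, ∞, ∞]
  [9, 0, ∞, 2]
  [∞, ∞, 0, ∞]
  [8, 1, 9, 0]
Closure =
  [0, 2, 13, 4]
  [9, 0, 11, 2]
  [∞, ∞, 0, ∞]
  [8, 1, 9, 0]

This is the Floyd-Warshall all-pairs shortest-path computation. For each intermediate vertex k = 0, 1, …, 3, update dist[i][j] ← min(dist[i][j], dist[i][k] + dist[k][j]). The final matrix gives, for each (i, j), the minimum total weight of any directed path from i to j (possibly empty when i = j).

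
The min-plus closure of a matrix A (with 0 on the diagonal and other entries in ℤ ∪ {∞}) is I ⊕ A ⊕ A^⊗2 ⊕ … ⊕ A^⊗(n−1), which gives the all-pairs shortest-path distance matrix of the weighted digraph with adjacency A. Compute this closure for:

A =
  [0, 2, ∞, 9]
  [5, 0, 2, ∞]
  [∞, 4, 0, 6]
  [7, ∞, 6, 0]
Closure =
  [0, 2, 4, 9]
  [5, 0, 2, 8]
  [9, 4, 0, 6]
  [7, 9, 6, 0]

This is the Floyd-Warshall all-pairs shortest-path computation. For each intermediate vertex k = 0, 1, …, 3, update dist[i][j] ← min(dist[i][j], dist[i][k] + dist[k][j]). The final matrix gives, for each (i, j), the minimum total weight of any directed path from i to j (possibly empty when i = j).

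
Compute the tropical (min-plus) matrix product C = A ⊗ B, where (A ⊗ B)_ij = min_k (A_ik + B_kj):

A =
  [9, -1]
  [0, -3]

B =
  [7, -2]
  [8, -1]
A ⊗ B =
  [7, -2]
  [5, -4]

Apply the min-plus product entry-by-entry:
  C[0][0] = min over k of (A[0][0] + B[0][0] = 9 + 7 = 16, A[0][1] + B[1][0] = -1 + 8 = 7) = 7 (attained at k = 1)
  C[0][1] = min over k of (A[0][0] + B[0][1] = 9 + -2 = 7, A[0][1] + B[1][1] = -1 + -1 = -2) = -2 (attained at k = 1)
  C[1][0] = min over k of (A[1][0] + B[0][0] = 0 + 7 = 7, A[1][1] + B[1][0] = -3 + 8 = 5) = 5 (attained at k = 1)
  C[1][1] = min over k of (A[1][0] + B[0][1] = 0 + -2 = -2, A[1][1] + B[1][1] = -3 + -1 = -4) = -4 (attained at k = 1)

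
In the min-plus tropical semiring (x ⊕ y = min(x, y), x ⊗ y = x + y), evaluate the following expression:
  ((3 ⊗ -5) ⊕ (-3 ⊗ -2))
((3 ⊗ -5) ⊕ (-3 ⊗ -2)) = -5

Expand innermost to outermost. Recall ⊕ takes the minimum of its arguments and ⊗ takes their sum. Working out the expression ((3 ⊗ -5) ⊕ (-3 ⊗ -2)) gives -5.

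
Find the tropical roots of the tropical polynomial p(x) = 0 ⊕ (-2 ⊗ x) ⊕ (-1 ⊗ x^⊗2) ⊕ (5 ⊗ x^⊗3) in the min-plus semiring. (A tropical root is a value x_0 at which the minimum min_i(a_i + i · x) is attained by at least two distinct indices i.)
Roots: {-6, -1, 2}

Each tropical root is a break point of the lower envelope of the lines y = a_i + i · x (there are 4 lines, with slopes 0, 1, ..., 3). Only the lines that attain the minimum somewhere contribute to roots; other lines are dominated. Here the surviving (envelope) indices are i = 3, i = 2, i = 1, i = 0.
Intersections between consecutive envelope lines give the roots: for adjacent envelope indices i < j the intersection is x = (a_i − a_j) / (j − i). Reading off the sorted break points: {-6, -1, 2}.
Verification: at each break x_0, at least two indices attain the minimum of min_i(a_i + i · x_0).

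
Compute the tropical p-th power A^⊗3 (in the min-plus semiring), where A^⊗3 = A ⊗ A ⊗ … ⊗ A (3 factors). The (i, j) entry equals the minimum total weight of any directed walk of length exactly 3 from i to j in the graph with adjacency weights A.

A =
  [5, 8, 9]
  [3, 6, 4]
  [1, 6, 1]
A^⊗3 =
  [11, 16, 11]
  [6, 11, 6]
  [3, 8, 3]

Each entry (A^⊗3)_ij equals the minimum over all length-3 walks i = v_0 → v_1 → … → v_3 = j of Σ_t A[v_t][v_{t+1}]. For example, for (i, j) = (0, 2) we minimise over 9 possible intermediate vertex sequences; the minimum is 11, attained along the walk 0 → 2 → 2 → 2.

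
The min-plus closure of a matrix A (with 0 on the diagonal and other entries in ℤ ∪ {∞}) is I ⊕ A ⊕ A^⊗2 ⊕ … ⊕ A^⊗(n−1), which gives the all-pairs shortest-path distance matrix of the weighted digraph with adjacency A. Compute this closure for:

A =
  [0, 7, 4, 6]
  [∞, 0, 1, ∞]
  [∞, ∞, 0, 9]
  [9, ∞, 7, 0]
Closure =
  [0, 7, 4, 6]
  [19, 0, 1, 10]
  [18, 25, 0, 9]
  [9, 16, 7, 0]

This is the Floyd-Warshall all-pairs shortest-path computation. For each intermediate vertex k = 0, 1, …, 3, update dist[i][j] ← min(dist[i][j], dist[i][k] + dist[k][j]). The final matrix gives, for each (i, j), the minimum total weight of any directed path from i to j (possibly empty when i = j).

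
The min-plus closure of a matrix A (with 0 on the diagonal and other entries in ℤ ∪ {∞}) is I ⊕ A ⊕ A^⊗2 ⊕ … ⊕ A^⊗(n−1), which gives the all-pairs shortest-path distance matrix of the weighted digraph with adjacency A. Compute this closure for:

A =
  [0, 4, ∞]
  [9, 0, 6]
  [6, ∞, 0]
Closure =
  [0, 4, 10]
  [9, 0, 6]
  [6, 10, 0]

This is the Floyd-Warshall all-pairs shortest-path computation. For each intermediate vertex k = 0, 1, …, 2, update dist[i][j] ← min(dist[i][j], dist[i][k] + dist[k][j]). The final matrix gives, for each (i, j), the minimum total weight of any directed path from i to j (possibly empty when i = j).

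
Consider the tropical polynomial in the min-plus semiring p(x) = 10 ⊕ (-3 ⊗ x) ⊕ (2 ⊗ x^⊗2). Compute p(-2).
p(-2) = -5

A tropical monomial a ⊗ x^⊗i evaluates to a + i · x. Evaluating each term at x = -2:
  Term 0 contributes 10 + 0 · -2 = 10
  Term 1 contributes -3 + 1 · -2 = -5
  Term 2 contributes 2 + 2 · -2 = -2
p(-2) = ⊕ of these = min[10, -5, -2] = -5.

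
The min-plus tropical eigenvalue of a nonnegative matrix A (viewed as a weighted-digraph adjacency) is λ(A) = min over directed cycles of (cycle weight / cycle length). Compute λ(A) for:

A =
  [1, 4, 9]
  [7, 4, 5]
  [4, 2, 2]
λ(A) = 1

Enumerate directed cycles and compute their means (weight / length). Sample:
  cycle 0 → 0: weight = 1, length = 1, mean = 1/1 ≈ 1.000
  cycle 1 → 1: weight = 4, length = 1, mean = 4/1 ≈ 4.000
  cycle 2 → 2: weight = 2, length = 1, mean = 2/1 ≈ 2.000
  cycle 0 → 1 → 0: weight = 11, length = 2, mean = 11/2 ≈ 5.500
  cycle 0 → 2 → 0: weight = 13, length = 2, mean = 13/2 ≈ 6.500
  cycle 1 → 0 → 1: weight = 11, length = 2, mean = 11/2 ≈ 5.500
Minimum mean = 1.000, attained e.g. along the cycle 0 → 0 with weight 1 and length 1. So λ(A) = 1/1 = 1.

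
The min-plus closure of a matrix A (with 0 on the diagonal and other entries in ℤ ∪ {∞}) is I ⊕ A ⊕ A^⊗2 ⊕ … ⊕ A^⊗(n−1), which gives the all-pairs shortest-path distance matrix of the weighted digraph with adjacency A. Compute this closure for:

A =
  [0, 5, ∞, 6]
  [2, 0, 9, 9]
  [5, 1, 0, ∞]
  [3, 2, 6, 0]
Closure =
  [0, 5, 12, 6]
  [2, 0, 9, 8]
  [3, 1, 0, 9]
  [3, 2, 6, 0]

This is the Floyd-Warshall all-pairs shortest-path computation. For each intermediate vertex k = 0, 1, …, 3, update dist[i][j] ← min(dist[i][j], dist[i][k] + dist[k][j]). The final matrix gives, for each (i, j), the minimum total weight of any directed path from i to j (possibly empty when i = j).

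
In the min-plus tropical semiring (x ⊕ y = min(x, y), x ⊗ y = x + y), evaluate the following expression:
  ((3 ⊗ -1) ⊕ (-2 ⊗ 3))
((3 ⊗ -1) ⊕ (-2 ⊗ 3)) = 1

Expand innermost to outermost. Recall ⊕ takes the minimum of its arguments and ⊗ takes their sum. Working out the expression ((3 ⊗ -1) ⊕ (-2 ⊗ 3)) gives 1.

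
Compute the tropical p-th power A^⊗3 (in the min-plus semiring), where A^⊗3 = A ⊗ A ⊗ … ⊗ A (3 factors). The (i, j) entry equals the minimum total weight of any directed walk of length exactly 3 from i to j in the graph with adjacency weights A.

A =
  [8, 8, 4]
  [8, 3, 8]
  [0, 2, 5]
A^⊗3 =
  [9, 9, 8]
  [11, 9, 12]
  [4, 6, 9]

Each entry (A^⊗3)_ij equals the minimum over all length-3 walks i = v_0 → v_1 → … → v_3 = j of Σ_t A[v_t][v_{t+1}]. For example, for (i, j) = (0, 2) we minimise over 9 possible intermediate vertex sequences; the minimum is 8, attained along the walk 0 → 2 → 0 → 2.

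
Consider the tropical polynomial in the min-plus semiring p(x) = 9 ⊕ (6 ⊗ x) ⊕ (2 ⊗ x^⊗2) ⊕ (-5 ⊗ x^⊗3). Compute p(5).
p(5) = 9

A tropical monomial a ⊗ x^⊗i evaluates to a + i · x. Evaluating each term at x = 5:
  Term 0 contributes 9 + 0 · 5 = 9
  Term 1 contributes 6 + 1 · 5 = 11
  Term 2 contributes 2 + 2 · 5 = 12
  Term 3 contributes -5 + 3 · 5 = 10
p(5) = ⊕ of these = min[9, 11, 12, 10] = 9.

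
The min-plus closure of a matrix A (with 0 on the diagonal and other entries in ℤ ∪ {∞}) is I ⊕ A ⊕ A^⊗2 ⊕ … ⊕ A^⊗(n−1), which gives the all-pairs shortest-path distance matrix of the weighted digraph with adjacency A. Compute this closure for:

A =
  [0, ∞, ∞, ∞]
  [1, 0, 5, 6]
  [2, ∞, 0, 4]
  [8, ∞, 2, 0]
Closure =
  [0, ∞, ∞, ∞]
  [1, 0, 5, 6]
  [2, ∞, 0, 4]
  [4, ∞, 2, 0]

This is the Floyd-Warshall all-pairs shortest-path computation. For each intermediate vertex k = 0, 1, …, 3, update dist[i][j] ← min(dist[i][j], dist[i][k] + dist[k][j]). The final matrix gives, for each (i, j), the minimum total weight of any directed path from i to j (possibly empty when i = j).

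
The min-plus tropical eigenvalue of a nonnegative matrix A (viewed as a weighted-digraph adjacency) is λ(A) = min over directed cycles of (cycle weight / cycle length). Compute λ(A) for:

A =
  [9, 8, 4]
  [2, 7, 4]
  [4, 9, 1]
λ(A) = 1

Enumerate directed cycles and compute their means (weight / length). Sample:
  cycle 0 → 0: weight = 9, length = 1, mean = 9/1 ≈ 9.000
  cycle 1 → 1: weight = 7, length = 1, mean = 7/1 ≈ 7.000
  cycle 2 → 2: weight = 1, length = 1, mean = 1/1 ≈ 1.000
  cycle 0 → 1 → 0: weight = 10, length = 2, mean = 10/2 ≈ 5.000
  cycle 0 → 2 → 0: weight = 8, length = 2, mean = 8/2 ≈ 4.000
  cycle 1 → 0 → 1: weight = 10, length = 2, mean = 10/2 ≈ 5.000
Minimum mean = 1.000, attained e.g. along the cycle 2 → 2 with weight 1 and length 1. So λ(A) = 1/1 = 1.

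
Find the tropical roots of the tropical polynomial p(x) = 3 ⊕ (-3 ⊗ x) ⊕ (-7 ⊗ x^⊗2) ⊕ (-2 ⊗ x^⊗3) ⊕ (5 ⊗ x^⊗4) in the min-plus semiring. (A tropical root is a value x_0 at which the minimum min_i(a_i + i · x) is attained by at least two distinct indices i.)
Roots: {-7, -5, 4, 6}

Each tropical root is a break point of the lower envelope of the lines y = a_i + i · x (there are 5 lines, with slopes 0, 1, ..., 4). Only the lines that attain the minimum somewhere contribute to roots; other lines are dominated. Here the surviving (envelope) indices are i = 4, i = 3, i = 2, i = 1, i = 0.
Intersections between consecutive envelope lines give the roots: for adjacent envelope indices i < j the intersection is x = (a_i − a_j) / (j − i). Reading off the sorted break points: {-7, -5, 4, 6}.
Verification: at each break x_0, at least two indices attain the minimum of min_i(a_i + i · x_0).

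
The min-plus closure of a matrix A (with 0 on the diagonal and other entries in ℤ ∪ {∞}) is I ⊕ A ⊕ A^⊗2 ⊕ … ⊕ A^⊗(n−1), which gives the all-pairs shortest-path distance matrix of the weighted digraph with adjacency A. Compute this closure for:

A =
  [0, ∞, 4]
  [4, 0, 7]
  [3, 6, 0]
Closure =
  [0, 10, 4]
  [4, 0, 7]
  [3, 6, 0]

This is the Floyd-Warshall all-pairs shortest-path computation. For each intermediate vertex k = 0, 1, …, 2, update dist[i][j] ← min(dist[i][j], dist[i][k] + dist[k][j]). The final matrix gives, for each (i, j), the minimum total weight of any directed path from i to j (possibly empty when i = j).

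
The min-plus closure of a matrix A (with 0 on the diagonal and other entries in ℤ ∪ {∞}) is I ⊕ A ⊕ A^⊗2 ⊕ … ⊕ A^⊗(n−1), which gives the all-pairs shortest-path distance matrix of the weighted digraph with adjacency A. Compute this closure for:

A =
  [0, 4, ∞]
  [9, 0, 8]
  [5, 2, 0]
Closure =
  [0, 4, 12]
  [9, 0, 8]
  [5, 2, 0]

This is the Floyd-Warshall all-pairs shortest-path computation. For each intermediate vertex k = 0, 1, …, 2, update dist[i][j] ← min(dist[i][j], dist[i][k] + dist[k][j]). The final matrix gives, for each (i, j), the minimum total weight of any directed path from i to j (possibly empty when i = j).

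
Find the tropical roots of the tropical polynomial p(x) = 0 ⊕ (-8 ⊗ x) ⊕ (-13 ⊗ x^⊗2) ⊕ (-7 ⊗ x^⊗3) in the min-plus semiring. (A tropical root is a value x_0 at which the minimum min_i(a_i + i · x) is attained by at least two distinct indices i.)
Roots: {-6, 5, 8}

Each tropical root is a break point of the lower envelope of the lines y = a_i + i · x (there are 4 lines, with slopes 0, 1, ..., 3). Only the lines that attain the minimum somewhere contribute to roots; other lines are dominated. Here the surviving (envelope) indices are i = 3, i = 2, i = 1, i = 0.
Intersections between consecutive envelope lines give the roots: for adjacent envelope indices i < j the intersection is x = (a_i − a_j) / (j − i). Reading off the sorted break points: {-6, 5, 8}.
Verification: at each break x_0, at least two indices attain the minimum of min_i(a_i + i · x_0).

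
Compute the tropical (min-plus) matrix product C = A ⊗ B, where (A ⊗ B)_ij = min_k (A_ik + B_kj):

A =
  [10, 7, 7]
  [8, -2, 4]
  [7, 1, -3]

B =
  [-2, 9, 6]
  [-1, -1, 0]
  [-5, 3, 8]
A ⊗ B =
  [2, 6, 7]
  [-3, -3, -2]
  [-8, 0, 1]

Apply the min-plus product entry-by-entry:
  C[0][0] = min over k of (A[0][0] + B[0][0] = 10 + -2 = 8, A[0][1] + B[1][0] = 7 + -1 = 6, A[0][2] + B[2][0] = 7 + -5 = 2) = 2 (attained at k = 2)
  C[0][1] = min over k of (A[0][0] + B[0][1] = 10 + 9 = 19, A[0][1] + B[1][1] = 7 + -1 = 6, A[0][2] + B[2][1] = 7 + 3 = 10) = 6 (attained at k = 1)
  C[0][2] = min over k of (A[0][0] + B[0][2] = 10 + 6 = 16, A[0][1] + B[1][2] = 7 + 0 = 7, A[0][2] + B[2][2] = 7 + 8 = 15) = 7 (attained at k = 1)
  C[1][0] = min over k of (A[1][0] + B[0][0] = 8 + -2 = 6, A[1][1] + B[1][0] = -2 + -1 = -3, A[1][2] + B[2][0] = 4 + -5 = -1) = -3 (attained at k = 1)
  C[1][1] = min over k of (A[1][0] + B[0][1] = 8 + 9 = 17, A[1][1] + B[1][1] = -2 + -1 = -3, A[1][2] + B[2][1] = 4 + 3 = 7) = -3 (attained at k = 1)
  C[1][2] = min over k of (A[1][0] + B[0][2] = 8 + 6 = 14, A[1][1] + B[1][2] = -2 + 0 = -2, A[1][2] + B[2][2] = 4 + 8 = 12) = -2 (attained at k = 1)
  C[2][0] = min over k of (A[2][0] + B[0][0] = 7 + -2 = 5, A[2][1] + B[1][0] = 1 + -1 = 0, A[2][2] + B[2][0] = -3 + -5 = -8) = -8 (attained at k = 2)
  C[2][1] = min over k of (A[2][0] + B[0][1] = 7 + 9 = 16, A[2][1] + B[1][1] = 1 + -1 = 0, A[2][2] + B[2][1] = -3 + 3 = 0) = 0 (attained at k = 1)
  C[2][2] = min over k of (A[2][0] + B[0][2] = 7 + 6 = 13, A[2][1] + B[1][2] = 1 + 0 = 1, A[2][2] + B[2][2] = -3 + 8 = 5) = 1 (attained at k = 1)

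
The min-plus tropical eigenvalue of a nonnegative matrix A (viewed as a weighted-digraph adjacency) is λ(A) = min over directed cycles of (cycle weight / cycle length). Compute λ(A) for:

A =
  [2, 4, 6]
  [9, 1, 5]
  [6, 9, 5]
λ(A) = 1

Enumerate directed cycles and compute their means (weight / length). Sample:
  cycle 0 → 0: weight = 2, length = 1, mean = 2/1 ≈ 2.000
  cycle 1 → 1: weight = 1, length = 1, mean = 1/1 ≈ 1.000
  cycle 2 → 2: weight = 5, length = 1, mean = 5/1 ≈ 5.000
  cycle 0 → 1 → 0: weight = 13, length = 2, mean = 13/2 ≈ 6.500
  cycle 0 → 2 → 0: weight = 12, length = 2, mean = 12/2 ≈ 6.000
  cycle 1 → 0 → 1: weight = 13, length = 2, mean = 13/2 ≈ 6.500
Minimum mean = 1.000, attained e.g. along the cycle 1 → 1 with weight 1 and length 1. So λ(A) = 1/1 = 1.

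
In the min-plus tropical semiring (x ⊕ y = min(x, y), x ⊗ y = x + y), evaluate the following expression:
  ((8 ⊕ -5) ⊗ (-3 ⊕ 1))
((8 ⊕ -5) ⊗ (-3 ⊕ 1)) = -8

Expand innermost to outermost. Recall ⊕ takes the minimum of its arguments and ⊗ takes their sum. Working out the expression ((8 ⊕ -5) ⊗ (-3 ⊕ 1)) gives -8.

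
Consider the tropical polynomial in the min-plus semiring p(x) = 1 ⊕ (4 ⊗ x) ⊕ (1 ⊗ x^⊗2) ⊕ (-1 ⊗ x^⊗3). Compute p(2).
p(2) = 1

A tropical monomial a ⊗ x^⊗i evaluates to a + i · x. Evaluating each term at x = 2:
  Term 0 contributes 1 + 0 · 2 = 1
  Term 1 contributes 4 + 1 · 2 = 6
  Term 2 contributes 1 + 2 · 2 = 5
  Term 3 contributes -1 + 3 · 2 = 5
p(2) = ⊕ of these = min[1, 6, 5, 5] = 1.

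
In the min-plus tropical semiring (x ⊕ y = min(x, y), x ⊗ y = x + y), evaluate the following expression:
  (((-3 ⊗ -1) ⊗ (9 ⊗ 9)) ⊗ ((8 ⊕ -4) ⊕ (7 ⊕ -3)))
(((-3 ⊗ -1) ⊗ (9 ⊗ 9)) ⊗ ((8 ⊕ -4) ⊕ (7 ⊕ -3))) = 10

Expand innermost to outermost. Recall ⊕ takes the minimum of its arguments and ⊗ takes their sum. Working out the expression (((-3 ⊗ -1) ⊗ (9 ⊗ 9)) ⊗ ((8 ⊕ -4) ⊕ (7 ⊕ -3))) gives 10.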